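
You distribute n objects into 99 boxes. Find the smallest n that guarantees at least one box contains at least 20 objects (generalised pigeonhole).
n = (20 − 1)·99 + 1 = 1882

By the generalised pigeonhole principle, to guarantee some box contains ≥ r objects we need more than (r − 1) · k objects total. Threshold: n = (r − 1) · k + 1. With r = 20 and k = 99: n = 19 · 99 + 1 = 1881 + 1 = 1882. For n = 1881 = 19 · 99, we can put exactly 19 objects in every box, avoiding 20 in any single one — so 1882 is tight.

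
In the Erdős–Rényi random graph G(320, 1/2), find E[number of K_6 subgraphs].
E[# K_6] = C(320, 6) · (1/2)^C(6, 2) = 1422630723360 / 2^15 = 44457210105/1024 ≈ 43415244.243164

For each 6-subset S of vertices (there are C(320, 6) = 1422630723360 such S), let X_S = 1 if S induces a K_6 (all C(6, 2) = 15 edges present). Then P(X_S = 1) = (1/2)^15 = 1/32768. By linearity of expectation, E[# K_6] = C(320, 6) · (1/2)^15 = 1422630723360 / 32768 = 44457210105/1024 ≈ 43415244.243164.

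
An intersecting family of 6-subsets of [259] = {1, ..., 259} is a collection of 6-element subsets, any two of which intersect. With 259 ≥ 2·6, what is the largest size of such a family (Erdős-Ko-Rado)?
max |F| = C(258, 5) = 9161897856

Erdős-Ko-Rado (1961): when n ≥ 2k, max |F| = C(n−1, k−1). The bound is attained by the star {A : i ∈ A} for any fixed i ∈ [n]. Here C(259−1, 6−1) = C(258, 5) = 9161897856.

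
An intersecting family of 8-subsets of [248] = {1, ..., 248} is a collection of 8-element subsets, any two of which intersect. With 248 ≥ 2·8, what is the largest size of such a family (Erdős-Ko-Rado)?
max |F| = C(247, 7) = 10214006191389

The Erdős-Ko-Rado theorem states: for n ≥ 2k, an intersecting family of k-subsets of an n-element set has size at most C(n − 1, k − 1), with equality for 'star' families {A ⊆ [n] : |A| = k, i ∈ A} (fix an element i). For n = 248, k = 8: C(247, 7) = 10214006191389.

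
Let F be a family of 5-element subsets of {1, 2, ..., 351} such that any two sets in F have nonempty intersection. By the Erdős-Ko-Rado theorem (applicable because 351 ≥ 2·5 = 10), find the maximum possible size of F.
max |F| = C(350, 4) = 614597725

Erdős-Ko-Rado (1961): when n ≥ 2k, max |F| = C(n−1, k−1). The bound is attained by the star {A : i ∈ A} for any fixed i ∈ [n]. Here C(351−1, 5−1) = C(350, 4) = 614597725.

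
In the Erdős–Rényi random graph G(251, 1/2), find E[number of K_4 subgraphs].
E[# K_4] = C(251, 4) · (1/2)^C(4, 2) = 161455750 / 2^6 = 80727875/32 = 2522746.09375

For each 4-subset S of vertices (there are C(251, 4) = 161455750 such S), let X_S = 1 if S induces a K_4 (all C(4, 2) = 6 edges present). Then P(X_S = 1) = (1/2)^6 = 1/64. By linearity of expectation, E[# K_4] = C(251, 4) · (1/2)^6 = 161455750 / 64 = 80727875/32 = 2522746.09375.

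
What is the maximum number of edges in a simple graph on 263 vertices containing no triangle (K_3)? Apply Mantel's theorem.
ex(263, K_3) = ⌊263^2/4⌋ = 17292

Mantel (1907): a triangle-free graph on n vertices has at most ⌊n^2/4⌋ edges, with equality for the complete bipartite graph K_{⌊n/2⌋, ⌈n/2⌉}. For n = 263: ⌊263^2/4⌋ = ⌊69169/4⌋ = 17292. The extremal graph is K_{131, 132}, which has 131·132 = 17292 edges.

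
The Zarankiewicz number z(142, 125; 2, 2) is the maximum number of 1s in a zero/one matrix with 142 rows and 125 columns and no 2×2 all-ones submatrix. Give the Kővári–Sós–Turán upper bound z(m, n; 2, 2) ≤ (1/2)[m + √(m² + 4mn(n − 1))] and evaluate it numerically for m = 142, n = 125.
z(142, 125; 2, 2) ≤ (1/2)[142 + √(142² + 4·142·125·124)] = (1/2)[142 + √8824164] = 1556.2747

Kővári–Sós–Turán: let r_1, ..., r_142 be the row sums and z = Σ r_i the total number of 1s. Each pair of columns can share at most one row with both entries 1 (else a 2×2 all-ones block appears), so Σ_i C(r_i, 2) ≤ C(125, 2) = 7750. By convexity Σ_i C(r_i, 2) ≥ 142·C(z/142, 2) = z(z − 142)/(2·142), giving z² − 142z − 142·125·124 ≤ 0 and hence z ≤ (1/2)[142 + √(20164 + 4·2201000)] = (1/2)[142 + √8824164] ≈ (1/2)(142 + 2970.5494) = 1556.2747.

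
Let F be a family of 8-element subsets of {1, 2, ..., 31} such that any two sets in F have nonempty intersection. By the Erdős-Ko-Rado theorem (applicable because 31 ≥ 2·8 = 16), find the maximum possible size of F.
max |F| = C(30, 7) = 2035800

Erdős-Ko-Rado (1961): when n ≥ 2k, max |F| = C(n−1, k−1). The bound is attained by the star {A : i ∈ A} for any fixed i ∈ [n]. Here C(31−1, 8−1) = C(30, 7) = 2035800.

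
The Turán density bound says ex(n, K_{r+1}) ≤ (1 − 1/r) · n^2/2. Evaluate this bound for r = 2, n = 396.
Turán density bound = (1/2) · 396^2/2 = 39204

Turán's theorem: ex(n, K_{r+1}) is achieved by the complete r-partite Turán graph T(n, r) with parts as balanced as possible, and is at most (1 − 1/r) · n^2/2. For r = 2, n = 396: the density bound is (1/2) · 156816/2 = 39204. Since 2 ∣ 396, the Turán graph T(396, 2) has parts of equal size 198, and its edge count e(T(396, 2)) = 39204 attains the density bound exactly.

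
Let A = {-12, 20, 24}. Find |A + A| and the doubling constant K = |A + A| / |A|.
K = |A + A| / |A| = 6/3 = 2

Enumerate A + A = {a + b : a, b ∈ A}. With |A| = 3, there are |A|^2 = 9 ordered sum pairs; collecting distinct values, A + A = {-24, 8, 12, 40, 44, 48}, so |A + A| = 6. Thus K = 6/3 = 2. For comparison, the minimum possible |A + A| over all 3-element sets is 2·3 − 1 = 5 (so min K = 5/3), attained only by arithmetic progressions.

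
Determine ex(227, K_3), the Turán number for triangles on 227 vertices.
ex(227, K_3) = ⌊227^2/4⌋ = 12882

Mantel (1907): a triangle-free graph on n vertices has at most ⌊n^2/4⌋ edges, with equality for the complete bipartite graph K_{⌊n/2⌋, ⌈n/2⌉}. For n = 227: ⌊227^2/4⌋ = ⌊51529/4⌋ = 12882. The extremal graph is K_{113, 114}, which has 113·114 = 12882 edges.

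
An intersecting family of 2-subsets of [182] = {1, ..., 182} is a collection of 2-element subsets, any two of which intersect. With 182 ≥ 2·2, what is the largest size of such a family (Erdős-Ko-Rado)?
max |F| = C(181, 1) = 181

Erdős-Ko-Rado (1961): when n ≥ 2k, max |F| = C(n−1, k−1). The bound is attained by the star {A : i ∈ A} for any fixed i ∈ [n]. Here C(182−1, 2−1) = C(181, 1) = 181.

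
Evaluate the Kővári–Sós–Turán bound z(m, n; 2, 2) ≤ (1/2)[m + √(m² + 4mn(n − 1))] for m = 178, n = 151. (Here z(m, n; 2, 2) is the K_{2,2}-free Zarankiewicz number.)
z(178, 151; 2, 2) ≤ (1/2)[178 + √(178² + 4·178·151·150)] = (1/2)[178 + √16158484] = 2098.8808

Kővári–Sós–Turán: let r_1, ..., r_178 be the row sums and z = Σ r_i the total number of 1s. Each pair of columns can share at most one row with both entries 1 (else a 2×2 all-ones block appears), so Σ_i C(r_i, 2) ≤ C(151, 2) = 11325. By convexity Σ_i C(r_i, 2) ≥ 178·C(z/178, 2) = z(z − 178)/(2·178), giving z² − 178z − 178·151·150 ≤ 0 and hence z ≤ (1/2)[178 + √(31684 + 4·4031700)] = (1/2)[178 + √16158484] ≈ (1/2)(178 + 4019.7617) = 2098.8808.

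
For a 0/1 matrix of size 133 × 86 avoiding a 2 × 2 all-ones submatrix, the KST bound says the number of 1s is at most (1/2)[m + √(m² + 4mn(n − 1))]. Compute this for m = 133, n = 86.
z(133, 86; 2, 2) ≤ (1/2)[133 + √(133² + 4·133·86·85)] = (1/2)[133 + √3906609] = 1054.7572

Kővári–Sós–Turán: let r_1, ..., r_133 be the row sums and z = Σ r_i the total number of 1s. Each pair of columns can share at most one row with both entries 1 (else a 2×2 all-ones block appears), so Σ_i C(r_i, 2) ≤ C(86, 2) = 3655. By convexity Σ_i C(r_i, 2) ≥ 133·C(z/133, 2) = z(z − 133)/(2·133), giving z² − 133z − 133·86·85 ≤ 0 and hence z ≤ (1/2)[133 + √(17689 + 4·972230)] = (1/2)[133 + √3906609] ≈ (1/2)(133 + 1976.5144) = 1054.7572.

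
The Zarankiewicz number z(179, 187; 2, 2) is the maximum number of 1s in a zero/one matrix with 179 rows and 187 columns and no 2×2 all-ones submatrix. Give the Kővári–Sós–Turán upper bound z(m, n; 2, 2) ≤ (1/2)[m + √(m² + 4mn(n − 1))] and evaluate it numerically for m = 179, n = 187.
z(179, 187; 2, 2) ≤ (1/2)[179 + √(179² + 4·179·187·186)] = (1/2)[179 + √24935953] = 2586.2956

Kővári–Sós–Turán: let r_1, ..., r_179 be the row sums and z = Σ r_i the total number of 1s. Each pair of columns can share at most one row with both entries 1 (else a 2×2 all-ones block appears), so Σ_i C(r_i, 2) ≤ C(187, 2) = 17391. By convexity Σ_i C(r_i, 2) ≥ 179·C(z/179, 2) = z(z − 179)/(2·179), giving z² − 179z − 179·187·186 ≤ 0 and hence z ≤ (1/2)[179 + √(32041 + 4·6225978)] = (1/2)[179 + √24935953] ≈ (1/2)(179 + 4993.5912) = 2586.2956.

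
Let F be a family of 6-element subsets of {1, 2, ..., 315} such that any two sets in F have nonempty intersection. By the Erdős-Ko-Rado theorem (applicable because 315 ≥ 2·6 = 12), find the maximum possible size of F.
max |F| = C(314, 5) = 24635955812

Erdős-Ko-Rado (1961): when n ≥ 2k, max |F| = C(n−1, k−1). The bound is attained by the star {A : i ∈ A} for any fixed i ∈ [n]. Here C(315−1, 6−1) = C(314, 5) = 24635955812.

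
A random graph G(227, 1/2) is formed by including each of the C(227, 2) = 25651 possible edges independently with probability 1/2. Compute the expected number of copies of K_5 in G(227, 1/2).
E[# K_5] = C(227, 5) · (1/2)^C(5, 2) = 4804945320 / 2^10 = 600618165/128 = 4692329.4140625

For each 5-subset S of vertices (there are C(227, 5) = 4804945320 such S), let X_S = 1 if S induces a K_5 (all C(5, 2) = 10 edges present). Then P(X_S = 1) = (1/2)^10 = 1/1024. By linearity of expectation, E[# K_5] = C(227, 5) · (1/2)^10 = 4804945320 / 1024 = 600618165/128 = 4692329.4140625.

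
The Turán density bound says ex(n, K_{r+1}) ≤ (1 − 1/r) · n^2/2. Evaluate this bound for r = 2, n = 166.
Turán density bound = (1/2) · 166^2/2 = 6889

Turán's theorem: ex(n, K_{r+1}) is achieved by the complete r-partite Turán graph T(n, r) with parts as balanced as possible, and is at most (1 − 1/r) · n^2/2. For r = 2, n = 166: the density bound is (1/2) · 27556/2 = 6889. Since 2 ∣ 166, the Turán graph T(166, 2) has parts of equal size 83, and its edge count e(T(166, 2)) = 6889 attains the density bound exactly.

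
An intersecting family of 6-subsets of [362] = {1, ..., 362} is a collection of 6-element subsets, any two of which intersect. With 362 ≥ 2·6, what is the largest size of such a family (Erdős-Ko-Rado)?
max |F| = C(361, 5) = 49690589382

The Erdős-Ko-Rado theorem states: for n ≥ 2k, an intersecting family of k-subsets of an n-element set has size at most C(n − 1, k − 1), with equality for 'star' families {A ⊆ [n] : |A| = k, i ∈ A} (fix an element i). For n = 362, k = 6: C(361, 5) = 49690589382.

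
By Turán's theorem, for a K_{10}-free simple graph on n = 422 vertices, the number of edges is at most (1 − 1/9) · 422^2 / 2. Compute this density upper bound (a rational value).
Turán density bound = (8/9) · 422^2/2 = 712336/9 ≈ 79148.4444

Turán's theorem: ex(n, K_{r+1}) is achieved by the complete r-partite Turán graph T(n, r) with parts as balanced as possible, and is at most (1 − 1/r) · n^2/2. For r = 9, n = 422: the density bound is (8/9) · 178084/2 = 712336/9 ≈ 79148.4444. The integer-valued extremum is e(T(422, 9)) = 79148, which is strictly less than the density bound 712336/9 since 9 ∤ 422 (the parts of T(422, 9) cannot all be equal).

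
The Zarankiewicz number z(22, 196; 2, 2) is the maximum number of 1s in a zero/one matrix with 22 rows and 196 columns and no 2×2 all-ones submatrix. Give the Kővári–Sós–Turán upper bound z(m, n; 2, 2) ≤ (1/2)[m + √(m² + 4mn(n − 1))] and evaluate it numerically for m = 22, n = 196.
z(22, 196; 2, 2) ≤ (1/2)[22 + √(22² + 4·22·196·195)] = (1/2)[22 + √3363844] = 928.0393

Kővári–Sós–Turán: let r_1, ..., r_22 be the row sums and z = Σ r_i the total number of 1s. Each pair of columns can share at most one row with both entries 1 (else a 2×2 all-ones block appears), so Σ_i C(r_i, 2) ≤ C(196, 2) = 19110. By convexity Σ_i C(r_i, 2) ≥ 22·C(z/22, 2) = z(z − 22)/(2·22), giving z² − 22z − 22·196·195 ≤ 0 and hence z ≤ (1/2)[22 + √(484 + 4·840840)] = (1/2)[22 + √3363844] ≈ (1/2)(22 + 1834.0785) = 928.0393.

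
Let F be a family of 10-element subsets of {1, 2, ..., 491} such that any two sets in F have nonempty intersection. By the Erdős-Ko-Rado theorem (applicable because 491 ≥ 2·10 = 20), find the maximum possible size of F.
max |F| = C(490, 9) = 4167813029162990130

Erdős-Ko-Rado (1961): when n ≥ 2k, max |F| = C(n−1, k−1). The bound is attained by the star {A : i ∈ A} for any fixed i ∈ [n]. Here C(491−1, 10−1) = C(490, 9) = 4167813029162990130.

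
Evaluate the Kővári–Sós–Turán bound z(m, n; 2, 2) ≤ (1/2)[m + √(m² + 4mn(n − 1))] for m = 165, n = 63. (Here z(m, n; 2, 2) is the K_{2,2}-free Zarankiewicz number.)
z(165, 63; 2, 2) ≤ (1/2)[165 + √(165² + 4·165·63·62)] = (1/2)[165 + √2605185] = 889.5293

Kővári–Sós–Turán: let r_1, ..., r_165 be the row sums and z = Σ r_i the total number of 1s. Each pair of columns can share at most one row with both entries 1 (else a 2×2 all-ones block appears), so Σ_i C(r_i, 2) ≤ C(63, 2) = 1953. By convexity Σ_i C(r_i, 2) ≥ 165·C(z/165, 2) = z(z − 165)/(2·165), giving z² − 165z − 165·63·62 ≤ 0 and hence z ≤ (1/2)[165 + √(27225 + 4·644490)] = (1/2)[165 + √2605185] ≈ (1/2)(165 + 1614.0585) = 889.5293.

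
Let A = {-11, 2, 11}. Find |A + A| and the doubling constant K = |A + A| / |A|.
K = |A + A| / |A| = 6/3 = 2

Enumerate A + A = {a + b : a, b ∈ A}. With |A| = 3, there are |A|^2 = 9 ordered sum pairs; collecting distinct values, A + A = {-22, -9, 0, 4, 13, 22}, so |A + A| = 6. Thus K = 6/3 = 2. For comparison, the minimum possible |A + A| over all 3-element sets is 2·3 − 1 = 5 (so min K = 5/3), attained only by arithmetic progressions.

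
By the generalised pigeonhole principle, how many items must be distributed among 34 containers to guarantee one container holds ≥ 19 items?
n = (19 − 1)·34 + 1 = 613

By the generalised pigeonhole principle, to guarantee some box contains ≥ r objects we need more than (r − 1) · k objects total. Threshold: n = (r − 1) · k + 1. With r = 19 and k = 34: n = 18 · 34 + 1 = 612 + 1 = 613. For n = 612 = 18 · 34, we can put exactly 18 objects in every box, avoiding 19 in any single one — so 613 is tight.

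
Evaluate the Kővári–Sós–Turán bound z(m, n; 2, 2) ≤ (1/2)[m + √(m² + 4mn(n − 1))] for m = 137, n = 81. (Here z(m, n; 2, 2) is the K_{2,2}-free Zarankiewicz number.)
z(137, 81; 2, 2) ≤ (1/2)[137 + √(137² + 4·137·81·80)] = (1/2)[137 + √3569809] = 1013.1969

Kővári–Sós–Turán: let r_1, ..., r_137 be the row sums and z = Σ r_i the total number of 1s. Each pair of columns can share at most one row with both entries 1 (else a 2×2 all-ones block appears), so Σ_i C(r_i, 2) ≤ C(81, 2) = 3240. By convexity Σ_i C(r_i, 2) ≥ 137·C(z/137, 2) = z(z − 137)/(2·137), giving z² − 137z − 137·81·80 ≤ 0 and hence z ≤ (1/2)[137 + √(18769 + 4·887760)] = (1/2)[137 + √3569809] ≈ (1/2)(137 + 1889.3938) = 1013.1969.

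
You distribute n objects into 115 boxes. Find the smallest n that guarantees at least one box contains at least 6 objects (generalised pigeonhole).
n = (6 − 1)·115 + 1 = 576

By the generalised pigeonhole principle, to guarantee some box contains ≥ r objects we need more than (r − 1) · k objects total. Threshold: n = (r − 1) · k + 1. With r = 6 and k = 115: n = 5 · 115 + 1 = 575 + 1 = 576. For n = 575 = 5 · 115, we can put exactly 5 objects in every box, avoiding 6 in any single one — so 576 is tight.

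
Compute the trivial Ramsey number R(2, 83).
R(2, 83) = 83

R(2, k) = k for all k ≥ 2: in a 2-colouring of K_k, either some edge is red (a red K_2) or all edges are blue (a blue K_k). And K_{82} coloured all-blue has no blue K_83, so R(2, 83) > 82. Hence R(2, 83) = 83.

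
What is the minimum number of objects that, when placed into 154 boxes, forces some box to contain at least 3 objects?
n = (3 − 1)·154 + 1 = 309

By the generalised pigeonhole principle, to guarantee some box contains ≥ r objects we need more than (r − 1) · k objects total. Threshold: n = (r − 1) · k + 1. With r = 3 and k = 154: n = 2 · 154 + 1 = 308 + 1 = 309. For n = 308 = 2 · 154, we can put exactly 2 objects in every box, avoiding 3 in any single one — so 309 is tight.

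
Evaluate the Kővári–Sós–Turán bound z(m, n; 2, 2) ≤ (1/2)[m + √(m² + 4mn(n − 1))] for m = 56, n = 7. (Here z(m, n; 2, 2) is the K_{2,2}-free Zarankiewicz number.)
z(56, 7; 2, 2) ≤ (1/2)[56 + √(56² + 4·56·7·6)] = (1/2)[56 + √12544] = 84

Kővári–Sós–Turán: let r_1, ..., r_56 be the row sums and z = Σ r_i the total number of 1s. Each pair of columns can share at most one row with both entries 1 (else a 2×2 all-ones block appears), so Σ_i C(r_i, 2) ≤ C(7, 2) = 21. By convexity Σ_i C(r_i, 2) ≥ 56·C(z/56, 2) = z(z − 56)/(2·56), giving z² − 56z − 56·7·6 ≤ 0 and hence z ≤ (1/2)[56 + √(3136 + 4·2352)] = (1/2)[56 + √12544] ≈ (1/2)(56 + 112) = 84.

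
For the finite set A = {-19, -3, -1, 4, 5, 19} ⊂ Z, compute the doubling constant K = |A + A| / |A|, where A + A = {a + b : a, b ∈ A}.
K = |A + A| / |A| = 21/6 = 7/2

Enumerate A + A = {a + b : a, b ∈ A}. With |A| = 6, there are |A|^2 = 36 ordered sum pairs; collecting distinct values, A + A = {-38, -22, -20, -15, -14, -6, -4, -2, 0, 1, 2, 3, 4, 8, 9, 10, 16, 18, 23, 24, 38}, so |A + A| = 21. Thus K = 21/6 = 7/2. For comparison, the minimum possible |A + A| over all 6-element sets is 2·6 − 1 = 11 (so min K = 11/6), attained only by arithmetic progressions.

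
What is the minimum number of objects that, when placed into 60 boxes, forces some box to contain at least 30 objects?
n = (30 − 1)·60 + 1 = 1741

By the generalised pigeonhole principle, to guarantee some box contains ≥ r objects we need more than (r − 1) · k objects total. Threshold: n = (r − 1) · k + 1. With r = 30 and k = 60: n = 29 · 60 + 1 = 1740 + 1 = 1741. For n = 1740 = 29 · 60, we can put exactly 29 objects in every box, avoiding 30 in any single one — so 1741 is tight.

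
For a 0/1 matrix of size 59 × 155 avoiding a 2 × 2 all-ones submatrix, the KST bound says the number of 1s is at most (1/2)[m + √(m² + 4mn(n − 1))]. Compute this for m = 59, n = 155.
z(59, 155; 2, 2) ≤ (1/2)[59 + √(59² + 4·59·155·154)] = (1/2)[59 + √5636801] = 1216.5974

Kővári–Sós–Turán: let r_1, ..., r_59 be the row sums and z = Σ r_i the total number of 1s. Each pair of columns can share at most one row with both entries 1 (else a 2×2 all-ones block appears), so Σ_i C(r_i, 2) ≤ C(155, 2) = 11935. By convexity Σ_i C(r_i, 2) ≥ 59·C(z/59, 2) = z(z − 59)/(2·59), giving z² − 59z − 59·155·154 ≤ 0 and hence z ≤ (1/2)[59 + √(3481 + 4·1408330)] = (1/2)[59 + √5636801] ≈ (1/2)(59 + 2374.1948) = 1216.5974.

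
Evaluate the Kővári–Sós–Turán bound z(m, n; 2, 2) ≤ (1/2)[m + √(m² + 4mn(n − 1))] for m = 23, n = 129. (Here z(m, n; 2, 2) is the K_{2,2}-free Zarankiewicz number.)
z(23, 129; 2, 2) ≤ (1/2)[23 + √(23² + 4·23·129·128)] = (1/2)[23 + √1519633] = 627.867

Kővári–Sós–Turán: let r_1, ..., r_23 be the row sums and z = Σ r_i the total number of 1s. Each pair of columns can share at most one row with both entries 1 (else a 2×2 all-ones block appears), so Σ_i C(r_i, 2) ≤ C(129, 2) = 8256. By convexity Σ_i C(r_i, 2) ≥ 23·C(z/23, 2) = z(z − 23)/(2·23), giving z² − 23z − 23·129·128 ≤ 0 and hence z ≤ (1/2)[23 + √(529 + 4·379776)] = (1/2)[23 + √1519633] ≈ (1/2)(23 + 1232.734) = 627.867.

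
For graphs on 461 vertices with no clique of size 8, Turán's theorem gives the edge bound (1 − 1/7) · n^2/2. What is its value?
Turán density bound = (6/7) · 461^2/2 = 637563/7 ≈ 91080.4286

Turán's theorem: ex(n, K_{r+1}) is achieved by the complete r-partite Turán graph T(n, r) with parts as balanced as possible, and is at most (1 − 1/r) · n^2/2. For r = 7, n = 461: the density bound is (6/7) · 212521/2 = 637563/7 ≈ 91080.4286. The integer-valued extremum is e(T(461, 7)) = 91080, which is strictly less than the density bound 637563/7 since 7 ∤ 461 (the parts of T(461, 7) cannot all be equal).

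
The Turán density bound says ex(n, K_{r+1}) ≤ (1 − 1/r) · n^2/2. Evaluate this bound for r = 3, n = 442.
Turán density bound = (2/3) · 442^2/2 = 195364/3 ≈ 65121.3333

Turán's theorem: ex(n, K_{r+1}) is achieved by the complete r-partite Turán graph T(n, r) with parts as balanced as possible, and is at most (1 − 1/r) · n^2/2. For r = 3, n = 442: the density bound is (2/3) · 195364/2 = 195364/3 ≈ 65121.3333. The integer-valued extremum is e(T(442, 3)) = 65121, which is strictly less than the density bound 195364/3 since 3 ∤ 442 (the parts of T(442, 3) cannot all be equal).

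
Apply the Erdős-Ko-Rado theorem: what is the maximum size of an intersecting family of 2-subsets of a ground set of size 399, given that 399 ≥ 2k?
max |F| = C(398, 1) = 398

The Erdős-Ko-Rado theorem states: for n ≥ 2k, an intersecting family of k-subsets of an n-element set has size at most C(n − 1, k − 1), with equality for 'star' families {A ⊆ [n] : |A| = k, i ∈ A} (fix an element i). For n = 399, k = 2: C(398, 1) = 398.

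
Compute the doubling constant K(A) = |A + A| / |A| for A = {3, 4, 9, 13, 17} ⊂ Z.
K = |A + A| / |A| = 14/5

Enumerate A + A = {a + b : a, b ∈ A}. With |A| = 5, there are |A|^2 = 25 ordered sum pairs; collecting distinct values, A + A = {6, 7, 8, 12, 13, 16, 17, 18, 20, 21, 22, 26, 30, 34}, so |A + A| = 14. Thus K = 14/5. For comparison, the minimum possible |A + A| over all 5-element sets is 2·5 − 1 = 9 (so min K = 9/5), attained only by arithmetic progressions.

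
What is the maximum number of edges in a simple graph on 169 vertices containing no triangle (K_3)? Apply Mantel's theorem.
ex(169, K_3) = ⌊169^2/4⌋ = 7140

Mantel (1907): a triangle-free graph on n vertices has at most ⌊n^2/4⌋ edges, with equality for the complete bipartite graph K_{⌊n/2⌋, ⌈n/2⌉}. For n = 169: ⌊169^2/4⌋ = ⌊28561/4⌋ = 7140. The extremal graph is K_{84, 85}, which has 84·85 = 7140 edges.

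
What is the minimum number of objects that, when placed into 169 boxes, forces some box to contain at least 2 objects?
n = (2 − 1)·169 + 1 = 170

By the generalised pigeonhole principle, to guarantee some box contains ≥ r objects we need more than (r − 1) · k objects total. Threshold: n = (r − 1) · k + 1. With r = 2 and k = 169: n = 1 · 169 + 1 = 169 + 1 = 170. For n = 169 = 1 · 169, we can put exactly 1 objects in every box, avoiding 2 in any single one — so 170 is tight.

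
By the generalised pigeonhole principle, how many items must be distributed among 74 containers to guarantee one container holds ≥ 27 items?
n = (27 − 1)·74 + 1 = 1925

By the generalised pigeonhole principle, to guarantee some box contains ≥ r objects we need more than (r − 1) · k objects total. Threshold: n = (r − 1) · k + 1. With r = 27 and k = 74: n = 26 · 74 + 1 = 1924 + 1 = 1925. For n = 1924 = 26 · 74, we can put exactly 26 objects in every box, avoiding 27 in any single one — so 1925 is tight.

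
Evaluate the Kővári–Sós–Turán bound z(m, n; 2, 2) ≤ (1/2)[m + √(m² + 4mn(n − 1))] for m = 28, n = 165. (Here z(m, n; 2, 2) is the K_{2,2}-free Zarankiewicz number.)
z(28, 165; 2, 2) ≤ (1/2)[28 + √(28² + 4·28·165·164)] = (1/2)[28 + √3031504] = 884.5607

Kővári–Sós–Turán: let r_1, ..., r_28 be the row sums and z = Σ r_i the total number of 1s. Each pair of columns can share at most one row with both entries 1 (else a 2×2 all-ones block appears), so Σ_i C(r_i, 2) ≤ C(165, 2) = 13530. By convexity Σ_i C(r_i, 2) ≥ 28·C(z/28, 2) = z(z − 28)/(2·28), giving z² − 28z − 28·165·164 ≤ 0 and hence z ≤ (1/2)[28 + √(784 + 4·757680)] = (1/2)[28 + √3031504] ≈ (1/2)(28 + 1741.1215) = 884.5607.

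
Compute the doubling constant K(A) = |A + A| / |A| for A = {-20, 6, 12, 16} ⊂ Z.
K = |A + A| / |A| = 10/4 = 5/2

Enumerate A + A = {a + b : a, b ∈ A}. With |A| = 4, there are |A|^2 = 16 ordered sum pairs; collecting distinct values, A + A = {-40, -14, -8, -4, 12, 18, 22, 24, 28, 32}, so |A + A| = 10. Thus K = 10/4 = 5/2. For comparison, the minimum possible |A + A| over all 4-element sets is 2·4 − 1 = 7 (so min K = 7/4), attained only by arithmetic progressions.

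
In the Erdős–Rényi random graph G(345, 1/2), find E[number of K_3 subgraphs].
E[# K_3] = C(345, 3) · (1/2)^C(3, 2) = 6784540 / 2^3 = 1696135/2 = 848067.5

For each 3-subset S of vertices (there are C(345, 3) = 6784540 such S), let X_S = 1 if S induces a K_3 (all C(3, 2) = 3 edges present). Then P(X_S = 1) = (1/2)^3 = 1/8. By linearity of expectation, E[# K_3] = C(345, 3) · (1/2)^3 = 6784540 / 8 = 1696135/2 = 848067.5.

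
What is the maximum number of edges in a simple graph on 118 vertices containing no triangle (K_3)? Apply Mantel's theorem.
ex(118, K_3) = ⌊118^2/4⌋ = 3481

Mantel (1907): a triangle-free graph on n vertices has at most ⌊n^2/4⌋ edges, with equality for the complete bipartite graph K_{⌊n/2⌋, ⌈n/2⌉}. For n = 118: ⌊118^2/4⌋ = ⌊13924/4⌋ = 3481. The extremal graph is K_{59, 59}, which has 59·59 = 3481 edges.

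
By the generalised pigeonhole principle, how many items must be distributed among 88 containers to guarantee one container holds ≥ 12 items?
n = (12 − 1)·88 + 1 = 969

By the generalised pigeonhole principle, to guarantee some box contains ≥ r objects we need more than (r − 1) · k objects total. Threshold: n = (r − 1) · k + 1. With r = 12 and k = 88: n = 11 · 88 + 1 = 968 + 1 = 969. For n = 968 = 11 · 88, we can put exactly 11 objects in every box, avoiding 12 in any single one — so 969 is tight.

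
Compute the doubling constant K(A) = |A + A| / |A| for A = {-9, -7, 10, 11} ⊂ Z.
K = |A + A| / |A| = 10/4 = 5/2

Enumerate A + A = {a + b : a, b ∈ A}. With |A| = 4, there are |A|^2 = 16 ordered sum pairs; collecting distinct values, A + A = {-18, -16, -14, 1, 2, 3, 4, 20, 21, 22}, so |A + A| = 10. Thus K = 10/4 = 5/2. For comparison, the minimum possible |A + A| over all 4-element sets is 2·4 − 1 = 7 (so min K = 7/4), attained only by arithmetic progressions.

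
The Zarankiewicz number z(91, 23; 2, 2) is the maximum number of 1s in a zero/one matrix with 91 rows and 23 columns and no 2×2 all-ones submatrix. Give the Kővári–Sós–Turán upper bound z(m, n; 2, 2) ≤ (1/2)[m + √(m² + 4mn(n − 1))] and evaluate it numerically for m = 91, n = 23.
z(91, 23; 2, 2) ≤ (1/2)[91 + √(91² + 4·91·23·22)] = (1/2)[91 + √192465] = 264.8542

Kővári–Sós–Turán: let r_1, ..., r_91 be the row sums and z = Σ r_i the total number of 1s. Each pair of columns can share at most one row with both entries 1 (else a 2×2 all-ones block appears), so Σ_i C(r_i, 2) ≤ C(23, 2) = 253. By convexity Σ_i C(r_i, 2) ≥ 91·C(z/91, 2) = z(z − 91)/(2·91), giving z² − 91z − 91·23·22 ≤ 0 and hence z ≤ (1/2)[91 + √(8281 + 4·46046)] = (1/2)[91 + √192465] ≈ (1/2)(91 + 438.7083) = 264.8542.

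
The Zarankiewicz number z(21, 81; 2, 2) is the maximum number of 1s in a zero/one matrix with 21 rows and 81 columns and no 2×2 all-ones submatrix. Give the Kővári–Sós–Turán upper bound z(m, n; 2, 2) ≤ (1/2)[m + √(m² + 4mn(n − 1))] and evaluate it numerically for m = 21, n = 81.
z(21, 81; 2, 2) ≤ (1/2)[21 + √(21² + 4·21·81·80)] = (1/2)[21 + √544761] = 379.5396

Kővári–Sós–Turán: let r_1, ..., r_21 be the row sums and z = Σ r_i the total number of 1s. Each pair of columns can share at most one row with both entries 1 (else a 2×2 all-ones block appears), so Σ_i C(r_i, 2) ≤ C(81, 2) = 3240. By convexity Σ_i C(r_i, 2) ≥ 21·C(z/21, 2) = z(z − 21)/(2·21), giving z² − 21z − 21·81·80 ≤ 0 and hence z ≤ (1/2)[21 + √(441 + 4·136080)] = (1/2)[21 + √544761] ≈ (1/2)(21 + 738.0793) = 379.5396.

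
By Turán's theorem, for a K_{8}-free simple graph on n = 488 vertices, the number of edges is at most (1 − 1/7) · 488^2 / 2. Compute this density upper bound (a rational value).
Turán density bound = (6/7) · 488^2/2 = 714432/7 ≈ 102061.7143

Turán's theorem: ex(n, K_{r+1}) is achieved by the complete r-partite Turán graph T(n, r) with parts as balanced as possible, and is at most (1 − 1/r) · n^2/2. For r = 7, n = 488: the density bound is (6/7) · 238144/2 = 714432/7 ≈ 102061.7143. The integer-valued extremum is e(T(488, 7)) = 102061, which is strictly less than the density bound 714432/7 since 7 ∤ 488 (the parts of T(488, 7) cannot all be equal).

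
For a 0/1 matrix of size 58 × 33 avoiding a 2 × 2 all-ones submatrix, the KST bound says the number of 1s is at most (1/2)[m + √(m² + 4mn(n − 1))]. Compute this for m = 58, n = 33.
z(58, 33; 2, 2) ≤ (1/2)[58 + √(58² + 4·58·33·32)] = (1/2)[58 + √248356] = 278.1766

Kővári–Sós–Turán: let r_1, ..., r_58 be the row sums and z = Σ r_i the total number of 1s. Each pair of columns can share at most one row with both entries 1 (else a 2×2 all-ones block appears), so Σ_i C(r_i, 2) ≤ C(33, 2) = 528. By convexity Σ_i C(r_i, 2) ≥ 58·C(z/58, 2) = z(z − 58)/(2·58), giving z² − 58z − 58·33·32 ≤ 0 and hence z ≤ (1/2)[58 + √(3364 + 4·61248)] = (1/2)[58 + √248356] ≈ (1/2)(58 + 498.3533) = 278.1766.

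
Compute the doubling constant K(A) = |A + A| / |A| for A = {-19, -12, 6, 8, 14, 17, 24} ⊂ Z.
K = |A + A| / |A| = 26/7

Enumerate A + A = {a + b : a, b ∈ A}. With |A| = 7, there are |A|^2 = 49 ordered sum pairs; collecting distinct values, A + A = {-38, -31, -24, -13, -11, -6, -5, -4, -2, 2, 5, 12, 14, 16, 20, 22, 23, 25, 28, 30, 31, 32, 34, 38, 41, 48}, so |A + A| = 26. Thus K = 26/7. For comparison, the minimum possible |A + A| over all 7-element sets is 2·7 − 1 = 13 (so min K = 13/7), attained only by arithmetic progressions.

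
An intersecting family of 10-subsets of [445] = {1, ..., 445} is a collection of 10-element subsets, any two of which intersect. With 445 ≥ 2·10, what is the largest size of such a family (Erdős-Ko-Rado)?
max |F| = C(444, 9) = 1703114144259115588

Erdős-Ko-Rado (1961): when n ≥ 2k, max |F| = C(n−1, k−1). The bound is attained by the star {A : i ∈ A} for any fixed i ∈ [n]. Here C(445−1, 10−1) = C(444, 9) = 1703114144259115588.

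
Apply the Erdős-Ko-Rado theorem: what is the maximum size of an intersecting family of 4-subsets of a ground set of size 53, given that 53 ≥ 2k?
max |F| = C(52, 3) = 22100

The Erdős-Ko-Rado theorem states: for n ≥ 2k, an intersecting family of k-subsets of an n-element set has size at most C(n − 1, k − 1), with equality for 'star' families {A ⊆ [n] : |A| = k, i ∈ A} (fix an element i). For n = 53, k = 4: C(52, 3) = 22100.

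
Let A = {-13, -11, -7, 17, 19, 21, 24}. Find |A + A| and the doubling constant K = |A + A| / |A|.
K = |A + A| / |A| = 24/7

Enumerate A + A = {a + b : a, b ∈ A}. With |A| = 7, there are |A|^2 = 49 ordered sum pairs; collecting distinct values, A + A = {-26, -24, -22, -20, -18, -14, 4, 6, 8, 10, 11, 12, 13, 14, 17, 34, 36, 38, 40, 41, 42, 43, 45, 48}, so |A + A| = 24. Thus K = 24/7. For comparison, the minimum possible |A + A| over all 7-element sets is 2·7 − 1 = 13 (so min K = 13/7), attained only by arithmetic progressions.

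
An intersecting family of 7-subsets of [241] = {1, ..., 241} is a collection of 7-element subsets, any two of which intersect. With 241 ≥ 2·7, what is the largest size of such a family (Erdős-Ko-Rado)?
max |F| = C(240, 6) = 249219381880

Erdős-Ko-Rado (1961): when n ≥ 2k, max |F| = C(n−1, k−1). The bound is attained by the star {A : i ∈ A} for any fixed i ∈ [n]. Here C(241−1, 7−1) = C(240, 6) = 249219381880.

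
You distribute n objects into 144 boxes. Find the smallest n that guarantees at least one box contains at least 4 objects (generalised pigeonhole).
n = (4 − 1)·144 + 1 = 433

By the generalised pigeonhole principle, to guarantee some box contains ≥ r objects we need more than (r − 1) · k objects total. Threshold: n = (r − 1) · k + 1. With r = 4 and k = 144: n = 3 · 144 + 1 = 432 + 1 = 433. For n = 432 = 3 · 144, we can put exactly 3 objects in every box, avoiding 4 in any single one — so 433 is tight.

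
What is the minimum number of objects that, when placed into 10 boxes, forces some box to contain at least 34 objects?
n = (34 − 1)·10 + 1 = 331

By the generalised pigeonhole principle, to guarantee some box contains ≥ r objects we need more than (r − 1) · k objects total. Threshold: n = (r − 1) · k + 1. With r = 34 and k = 10: n = 33 · 10 + 1 = 330 + 1 = 331. For n = 330 = 33 · 10, we can put exactly 33 objects in every box, avoiding 34 in any single one — so 331 is tight.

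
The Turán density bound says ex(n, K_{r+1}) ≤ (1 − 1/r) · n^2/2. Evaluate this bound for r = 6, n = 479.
Turán density bound = (5/6) · 479^2/2 = 1147205/12 ≈ 95600.4167

Turán's theorem: ex(n, K_{r+1}) is achieved by the complete r-partite Turán graph T(n, r) with parts as balanced as possible, and is at most (1 − 1/r) · n^2/2. For r = 6, n = 479: the density bound is (5/6) · 229441/2 = 1147205/12 ≈ 95600.4167. The integer-valued extremum is e(T(479, 6)) = 95600, which is strictly less than the density bound 1147205/12 since 6 ∤ 479 (the parts of T(479, 6) cannot all be equal).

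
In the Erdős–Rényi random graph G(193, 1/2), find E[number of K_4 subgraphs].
E[# K_4] = C(193, 4) · (1/2)^C(4, 2) = 56031760 / 2^6 = 3501985/4 = 875496.25

For each 4-subset S of vertices (there are C(193, 4) = 56031760 such S), let X_S = 1 if S induces a K_4 (all C(4, 2) = 6 edges present). Then P(X_S = 1) = (1/2)^6 = 1/64. By linearity of expectation, E[# K_4] = C(193, 4) · (1/2)^6 = 56031760 / 64 = 3501985/4 = 875496.25.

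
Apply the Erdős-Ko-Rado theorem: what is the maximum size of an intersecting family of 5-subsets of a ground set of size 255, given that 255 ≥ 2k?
max |F| = C(254, 4) = 169362501

The Erdős-Ko-Rado theorem states: for n ≥ 2k, an intersecting family of k-subsets of an n-element set has size at most C(n − 1, k − 1), with equality for 'star' families {A ⊆ [n] : |A| = k, i ∈ A} (fix an element i). For n = 255, k = 5: C(254, 4) = 169362501.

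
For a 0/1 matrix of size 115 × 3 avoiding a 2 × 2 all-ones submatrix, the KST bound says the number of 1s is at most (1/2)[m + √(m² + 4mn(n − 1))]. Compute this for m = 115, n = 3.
z(115, 3; 2, 2) ≤ (1/2)[115 + √(115² + 4·115·3·2)] = (1/2)[115 + √15985] = 120.7159

Kővári–Sós–Turán: let r_1, ..., r_115 be the row sums and z = Σ r_i the total number of 1s. Each pair of columns can share at most one row with both entries 1 (else a 2×2 all-ones block appears), so Σ_i C(r_i, 2) ≤ C(3, 2) = 3. By convexity Σ_i C(r_i, 2) ≥ 115·C(z/115, 2) = z(z − 115)/(2·115), giving z² − 115z − 115·3·2 ≤ 0 and hence z ≤ (1/2)[115 + √(13225 + 4·690)] = (1/2)[115 + √15985] ≈ (1/2)(115 + 126.4318) = 120.7159.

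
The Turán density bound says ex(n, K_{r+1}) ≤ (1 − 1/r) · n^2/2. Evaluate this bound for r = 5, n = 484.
Turán density bound = (4/5) · 484^2/2 = 468512/5 ≈ 93702.4

Turán's theorem: ex(n, K_{r+1}) is achieved by the complete r-partite Turán graph T(n, r) with parts as balanced as possible, and is at most (1 − 1/r) · n^2/2. For r = 5, n = 484: the density bound is (4/5) · 234256/2 = 468512/5 ≈ 93702.4. The integer-valued extremum is e(T(484, 5)) = 93702, which is strictly less than the density bound 468512/5 since 5 ∤ 484 (the parts of T(484, 5) cannot all be equal).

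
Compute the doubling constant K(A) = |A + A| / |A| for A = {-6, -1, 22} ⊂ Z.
K = |A + A| / |A| = 6/3 = 2

Enumerate A + A = {a + b : a, b ∈ A}. With |A| = 3, there are |A|^2 = 9 ordered sum pairs; collecting distinct values, A + A = {-12, -7, -2, 16, 21, 44}, so |A + A| = 6. Thus K = 6/3 = 2. For comparison, the minimum possible |A + A| over all 3-element sets is 2·3 − 1 = 5 (so min K = 5/3), attained only by arithmetic progressions.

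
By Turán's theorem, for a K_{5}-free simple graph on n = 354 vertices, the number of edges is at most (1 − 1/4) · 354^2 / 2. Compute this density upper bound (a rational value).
Turán density bound = (3/4) · 354^2/2 = 93987/2 ≈ 46993.5

Turán's theorem: ex(n, K_{r+1}) is achieved by the complete r-partite Turán graph T(n, r) with parts as balanced as possible, and is at most (1 − 1/r) · n^2/2. For r = 4, n = 354: the density bound is (3/4) · 125316/2 = 93987/2 ≈ 46993.5. The integer-valued extremum is e(T(354, 4)) = 46993, which is strictly less than the density bound 93987/2 since 4 ∤ 354 (the parts of T(354, 4) cannot all be equal).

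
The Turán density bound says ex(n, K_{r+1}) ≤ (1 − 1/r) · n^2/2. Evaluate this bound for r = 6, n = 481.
Turán density bound = (5/6) · 481^2/2 = 1156805/12 ≈ 96400.4167

Turán's theorem: ex(n, K_{r+1}) is achieved by the complete r-partite Turán graph T(n, r) with parts as balanced as possible, and is at most (1 − 1/r) · n^2/2. For r = 6, n = 481: the density bound is (5/6) · 231361/2 = 1156805/12 ≈ 96400.4167. The integer-valued extremum is e(T(481, 6)) = 96400, which is strictly less than the density bound 1156805/12 since 6 ∤ 481 (the parts of T(481, 6) cannot all be equal).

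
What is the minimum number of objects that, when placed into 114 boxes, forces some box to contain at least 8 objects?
n = (8 − 1)·114 + 1 = 799

By the generalised pigeonhole principle, to guarantee some box contains ≥ r objects we need more than (r − 1) · k objects total. Threshold: n = (r − 1) · k + 1. With r = 8 and k = 114: n = 7 · 114 + 1 = 798 + 1 = 799. For n = 798 = 7 · 114, we can put exactly 7 objects in every box, avoiding 8 in any single one — so 799 is tight.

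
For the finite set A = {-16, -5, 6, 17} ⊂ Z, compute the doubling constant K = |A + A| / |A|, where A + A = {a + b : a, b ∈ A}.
K = |A + A| / |A| = 7/4

Enumerate A + A = {a + b : a, b ∈ A}. With |A| = 4, there are |A|^2 = 16 ordered sum pairs; collecting distinct values, A + A = {-32, -21, -10, 1, 12, 23, 34}, so |A + A| = 7. Thus K = 7/4. Here |A + A| = 2|A| − 1 = 7, the minimum possible — so K = 7/4 is minimal, which holds iff A is an arithmetic progression.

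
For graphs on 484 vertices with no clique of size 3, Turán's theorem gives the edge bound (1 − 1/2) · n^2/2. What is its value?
Turán density bound = (1/2) · 484^2/2 = 58564

Turán's theorem: ex(n, K_{r+1}) is achieved by the complete r-partite Turán graph T(n, r) with parts as balanced as possible, and is at most (1 − 1/r) · n^2/2. For r = 2, n = 484: the density bound is (1/2) · 234256/2 = 58564. Since 2 ∣ 484, the Turán graph T(484, 2) has parts of equal size 242, and its edge count e(T(484, 2)) = 58564 attains the density bound exactly.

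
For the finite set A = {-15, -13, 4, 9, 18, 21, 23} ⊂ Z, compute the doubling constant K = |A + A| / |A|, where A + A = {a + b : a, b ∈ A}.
K = |A + A| / |A| = 25/7

Enumerate A + A = {a + b : a, b ∈ A}. With |A| = 7, there are |A|^2 = 49 ordered sum pairs; collecting distinct values, A + A = {-30, -28, -26, -11, -9, -6, -4, 3, 5, 6, 8, 10, 13, 18, 22, 25, 27, 30, 32, 36, 39, 41, 42, 44, 46}, so |A + A| = 25. Thus K = 25/7. For comparison, the minimum possible |A + A| over all 7-element sets is 2·7 − 1 = 13 (so min K = 13/7), attained only by arithmetic progressions.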